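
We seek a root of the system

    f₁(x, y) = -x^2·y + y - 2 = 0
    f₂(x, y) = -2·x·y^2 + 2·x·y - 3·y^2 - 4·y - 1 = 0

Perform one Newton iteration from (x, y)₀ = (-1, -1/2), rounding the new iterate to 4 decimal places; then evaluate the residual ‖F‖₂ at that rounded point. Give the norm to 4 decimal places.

7.4362

At (-1, -1/2): F = (-2.0000, 1.7500).
Jacobian J = [[-2·x·y, -x^2 + 1], [-2·y^2 + 2·y, -4·x·y + 2·x - 6·y - 4]].
At the point, J = [[-1.0000, 0.0000], [-1.5000, -5.0000]] (det J = 5.0000).
Solving J·Δ = −F gives Δ = (-2.0000, 0.9500).
Then the next iterate is (x, y)₁ = (-3.0000, 0.4500).
Re-evaluating at (-3.0000, 0.4500): F = (-5.6000, -4.8925), so ‖F‖₂ = 7.4362.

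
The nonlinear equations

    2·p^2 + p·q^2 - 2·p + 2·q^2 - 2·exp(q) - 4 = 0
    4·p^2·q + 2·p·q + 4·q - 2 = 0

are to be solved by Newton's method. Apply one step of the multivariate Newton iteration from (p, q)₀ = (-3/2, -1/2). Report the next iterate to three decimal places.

(-1.324, 0.112)

At (-3/2, -1/2): F = (2.41194, -7.000).
Jacobian J = [[4·p + q^2 - 2, 2·p·q + 4·q - 2·exp(q)], [8·p·q + 2·q, 4·p^2 + 2·p + 4]].
At the point, J = [[-7.750, -1.71306], [5.000, 10.000]] (det J = -68.93469).
Solving J·Δ = −F gives Δ = (0.176, 0.612).
Then the next iterate is (p, q)₁ = (-1.324, 0.112).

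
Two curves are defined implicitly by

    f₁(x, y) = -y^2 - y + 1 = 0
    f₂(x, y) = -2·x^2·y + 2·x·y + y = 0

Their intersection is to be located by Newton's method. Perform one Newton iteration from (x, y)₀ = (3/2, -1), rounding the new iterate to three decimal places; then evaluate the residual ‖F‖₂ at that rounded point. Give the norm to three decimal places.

1.250

At (3/2, -1): F = (1.000, 0.500).
Jacobian J = [[0, -2·y - 1], [-4·x·y + 2·y, -2·x^2 + 2·x + 1]].
At the point, J = [[0.000, 1.000], [4.000, -0.500]] (det J = -4.000).
Solving J·Δ = −F gives Δ = (-0.250, -1.000).
Then the next iterate is (x, y)₁ = (1.250, -2.000).
Re-evaluating at (1.250, -2.000): F = (-1.000, -0.750), so ‖F‖₂ = 1.250.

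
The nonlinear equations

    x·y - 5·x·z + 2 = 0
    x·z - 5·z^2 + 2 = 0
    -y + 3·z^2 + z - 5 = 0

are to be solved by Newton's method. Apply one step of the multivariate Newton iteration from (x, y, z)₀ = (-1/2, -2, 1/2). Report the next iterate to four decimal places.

At (-1/2, -2, 1/2): F = (4.2500, 0.5000, -1.7500).
Jacobian J = [[y - 5·z, x, -5·x], [z, 0, x - 10·z], [0, -1, 6·z + 1]].
At the point, J = [[-4.5000, -0.5000, 2.5000], [0.5000, 0.0000, -5.5000], [0.0000, -1.0000, 4.0000]] (det J = 24.5000).
Solving J·Δ = −F gives Δ = (1.1607, -0.9643, 0.1964).
Then the next iterate is (x, y, z)₁ = (0.6607, -2.9643, 0.6964).

(0.6607, -2.9643, 0.6964)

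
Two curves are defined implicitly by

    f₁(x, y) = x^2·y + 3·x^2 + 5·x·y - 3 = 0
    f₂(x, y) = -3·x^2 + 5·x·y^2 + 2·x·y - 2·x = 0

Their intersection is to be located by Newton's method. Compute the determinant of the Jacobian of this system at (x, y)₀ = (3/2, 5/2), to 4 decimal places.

J = [[2·x·y + 6·x + 5·y, x^2 + 5·x], [-6·x + 5·y^2 + 2·y - 2, 10·x·y + 2·x]].
At the point, J = [[29.0000, 9.7500], [25.2500, 40.5000]].
det J = 928.3125.

928.3125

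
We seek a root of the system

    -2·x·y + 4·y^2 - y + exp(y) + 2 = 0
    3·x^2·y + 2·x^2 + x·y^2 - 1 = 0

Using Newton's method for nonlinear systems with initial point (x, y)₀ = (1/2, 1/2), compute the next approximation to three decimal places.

At (1/2, 1/2): F = (3.64872, 0.000).
Jacobian J = [[-2·y, -2·x + 8·y + exp(y) - 1], [6·x·y + 4·x + y^2, 3·x^2 + 2·x·y]].
At the point, J = [[-1.000, 3.64872], [3.750, 1.250]] (det J = -14.93270).
Solving J·Δ = −F gives Δ = (0.305, -0.916).
Then the next iterate is (x, y)₁ = (0.805, -0.416).

(0.805, -0.416)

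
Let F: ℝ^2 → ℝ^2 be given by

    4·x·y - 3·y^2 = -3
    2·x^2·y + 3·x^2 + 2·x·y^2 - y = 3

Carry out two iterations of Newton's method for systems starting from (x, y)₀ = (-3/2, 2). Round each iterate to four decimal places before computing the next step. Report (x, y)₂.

At (-3/2, 2): F = (-21.0000, -1.2500).
Jacobian J = [[4·y, 4·x - 6·y], [4·x·y + 6·x + 2·y^2, 2·x^2 + 4·x·y - 1]].
At the point, J = [[8.0000, -18.0000], [-13.0000, -8.5000]] (det J = -302.0000).
Solving J·Δ = −F gives Δ = (0.5166, -0.9371).
Then the next iterate is (x, y)₁ = (-0.9834, 1.0629).
Round to (-0.9834, 1.0629) and repeat: F = (-4.570293, -1.327869), J = [[4.2516, -10.3110], [-7.821911, -3.246872]].
Δ = (0.0121, -0.4382), so (x, y)₂ = (-0.9713, 0.6247).

(-0.9713, 0.6247)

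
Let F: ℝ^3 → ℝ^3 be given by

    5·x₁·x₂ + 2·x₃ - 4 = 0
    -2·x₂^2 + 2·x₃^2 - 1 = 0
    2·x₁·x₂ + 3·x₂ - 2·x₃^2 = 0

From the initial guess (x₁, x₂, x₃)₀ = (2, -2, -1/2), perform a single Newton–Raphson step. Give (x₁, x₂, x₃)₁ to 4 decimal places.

At (2, -2, -1/2): F = (-25.0000, -8.5000, -14.5000).
Jacobian J = [[5·x₂, 5·x₁, 2], [0, -4·x₂, 4·x₃], [2·x₂, 2·x₁ + 3, -4·x₃]].
At the point, J = [[-10.0000, 10.0000, 2.0000], [0.0000, 8.0000, -2.0000], [-4.0000, 7.0000, 2.0000]] (det J = -156.0000).
Solving J·Δ = −F gives Δ = (-1.1346, 1.2308, 0.6731).
Then the next iterate is (x₁, x₂, x₃)₁ = (0.8654, -0.7692, 0.1731).

(0.8654, -0.7692, 0.1731)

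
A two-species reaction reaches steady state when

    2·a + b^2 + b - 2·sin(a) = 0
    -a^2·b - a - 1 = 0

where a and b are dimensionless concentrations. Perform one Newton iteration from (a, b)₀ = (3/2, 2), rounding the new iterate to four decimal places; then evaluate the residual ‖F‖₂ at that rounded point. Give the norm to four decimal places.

3.0548

At (3/2, 2): F = (7.005010, -7.0000).
Jacobian J = [[-2·cos(a) + 2, 2·b + 1], [-2·a·b - 1, -a^2]].
At the point, J = [[1.858526, 5.0000], [-7.0000, -2.2500]] (det J = 30.818317).
Solving J·Δ = −F gives Δ = (-0.6243, -1.1690).
Then the next iterate is (a, b)₁ = (0.8757, 0.8310).
Re-evaluating at (0.8757, 0.8310): F = (1.736977, -2.512953), so ‖F‖₂ = 3.0548.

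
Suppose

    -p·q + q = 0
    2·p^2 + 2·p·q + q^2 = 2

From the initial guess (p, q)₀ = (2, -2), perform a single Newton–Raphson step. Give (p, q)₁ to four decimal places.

At (2, -2): F = (2.0000, 2.0000).
Jacobian J = [[-q, -p + 1], [4·p + 2·q, 2·p + 2·q]].
At the point, J = [[2.0000, -1.0000], [4.0000, 0.0000]] (det J = 4.0000).
Solving J·Δ = −F gives Δ = (-0.5000, 1.0000).
Then the next iterate is (p, q)₁ = (1.5000, -1.0000).

(1.5000, -1.0000)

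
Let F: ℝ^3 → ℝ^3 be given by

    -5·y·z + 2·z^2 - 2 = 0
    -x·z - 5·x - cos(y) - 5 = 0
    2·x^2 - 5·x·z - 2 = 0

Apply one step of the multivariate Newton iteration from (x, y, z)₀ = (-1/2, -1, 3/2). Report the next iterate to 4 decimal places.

(-0.7962, -2.6374, -0.5255)

At (-1/2, -1, 3/2): F = (10.0000, -2.290302, 2.2500).
Jacobian J = [[0, -5·z, -5·y + 4·z], [-z - 5, sin(y), -x], [4·x - 5·z, 0, -5·x]].
At the point, J = [[0.0000, -7.5000, 11.0000], [-6.5000, -0.841471, 0.5000], [-9.5000, 0.0000, 2.5000]] (det J = -174.183718).
Solving J·Δ = −F gives Δ = (-0.2962, -1.6374, -2.0255).
Then the next iterate is (x, y, z)₁ = (-0.7962, -2.6374, -0.5255).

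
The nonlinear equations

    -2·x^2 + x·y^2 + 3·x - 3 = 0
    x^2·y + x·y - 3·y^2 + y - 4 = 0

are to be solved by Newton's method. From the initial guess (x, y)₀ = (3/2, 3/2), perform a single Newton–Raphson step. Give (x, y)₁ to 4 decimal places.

(2.1181, 1.5197)

At (3/2, 3/2): F = (0.3750, -3.6250).
Jacobian J = [[-4·x + y^2 + 3, 2·x·y], [2·x·y + y, x^2 + x - 6·y + 1]].
At the point, J = [[-0.7500, 4.5000], [6.0000, -4.2500]] (det J = -23.8125).
Solving J·Δ = −F gives Δ = (0.6181, 0.0197).
Then the next iterate is (x, y)₁ = (2.1181, 1.5197).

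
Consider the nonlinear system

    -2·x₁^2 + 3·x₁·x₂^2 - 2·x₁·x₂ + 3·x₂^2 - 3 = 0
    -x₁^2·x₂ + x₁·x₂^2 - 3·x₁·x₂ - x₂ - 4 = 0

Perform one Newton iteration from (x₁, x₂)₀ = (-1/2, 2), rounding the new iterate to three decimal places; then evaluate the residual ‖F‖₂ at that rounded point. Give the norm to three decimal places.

7.370

At (-1/2, 2): F = (4.500, -5.500).
Jacobian J = [[-4·x₁ + 3·x₂^2 - 2·x₂, 6·x₁·x₂ - 2·x₁ + 6·x₂], [-2·x₁·x₂ + x₂^2 - 3·x₂, -x₁^2 + 2·x₁·x₂ - 3·x₁ - 1]].
At the point, J = [[10.000, 7.000], [0.000, -1.750]] (det J = -17.500).
Solving J·Δ = −F gives Δ = (1.750, -3.143).
Then the next iterate is (x₁, x₂)₁ = (1.250, -1.143).
Re-evaluating at (1.250, -1.143): F = (5.55103, 4.84825), so ‖F‖₂ = 7.370.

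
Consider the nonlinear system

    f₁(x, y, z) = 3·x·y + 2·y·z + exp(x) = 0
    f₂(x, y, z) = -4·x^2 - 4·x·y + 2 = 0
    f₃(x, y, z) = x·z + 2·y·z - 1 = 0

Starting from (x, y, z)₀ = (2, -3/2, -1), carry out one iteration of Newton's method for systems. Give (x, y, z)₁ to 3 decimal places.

At (2, -3/2, -1): F = (1.38906, -2.000, 0.000).
Jacobian J = [[3·y + exp(x), 3·x + 2·z, 2·y], [-8·x - 4·y, -4·x, 0], [z, 2·z, x + 2·y]].
At the point, J = [[2.88906, 4.000, -3.000], [-10.000, -8.000, 0.000], [-1.000, -2.000, -1.000]] (det J = -52.88755).
Solving J·Δ = −F gives Δ = (-0.168, -0.040, 0.248).
Then the next iterate is (x, y, z)₁ = (1.832, -1.540, -0.752).

(1.832, -1.540, -0.752)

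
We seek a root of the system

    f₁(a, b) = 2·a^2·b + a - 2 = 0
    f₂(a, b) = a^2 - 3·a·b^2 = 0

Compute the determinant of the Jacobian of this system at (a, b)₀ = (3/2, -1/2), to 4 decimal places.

-19.1250

J = [[4·a·b + 1, 2·a^2], [2·a - 3·b^2, -6·a·b]].
At the point, J = [[-2.0000, 4.5000], [2.2500, 4.5000]].
det J = -19.1250.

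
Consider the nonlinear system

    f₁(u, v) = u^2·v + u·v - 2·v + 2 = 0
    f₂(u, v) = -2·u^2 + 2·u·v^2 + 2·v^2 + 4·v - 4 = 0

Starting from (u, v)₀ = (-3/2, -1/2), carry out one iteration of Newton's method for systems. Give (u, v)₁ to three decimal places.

(-1.476, 1.619)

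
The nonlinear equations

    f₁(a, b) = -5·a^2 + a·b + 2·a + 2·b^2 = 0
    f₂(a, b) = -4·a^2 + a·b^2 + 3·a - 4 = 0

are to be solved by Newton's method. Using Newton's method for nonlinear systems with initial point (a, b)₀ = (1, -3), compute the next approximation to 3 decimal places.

(1.255, -2.164)

At (1, -3): F = (12.000, 4.000).
Jacobian J = [[-10·a + b + 2, a + 4·b], [-8·a + b^2 + 3, 2·a·b]].
At the point, J = [[-11.000, -11.000], [4.000, -6.000]] (det J = 110.000).
Solving J·Δ = −F gives Δ = (0.255, 0.836).
Then the next iterate is (a, b)₁ = (1.255, -2.164).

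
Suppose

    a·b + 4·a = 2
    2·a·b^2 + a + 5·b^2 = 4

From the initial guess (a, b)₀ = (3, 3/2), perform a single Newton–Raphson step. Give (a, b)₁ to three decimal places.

At (3, 3/2): F = (14.500, 23.750).
Jacobian J = [[b + 4, a], [2·b^2 + 1, 4·a·b + 10·b]].
At the point, J = [[5.500, 3.000], [5.500, 33.000]] (det J = 165.000).
Solving J·Δ = −F gives Δ = (-2.468, -0.308).
Then the next iterate is (a, b)₁ = (0.532, 1.192).

(0.532, 1.192)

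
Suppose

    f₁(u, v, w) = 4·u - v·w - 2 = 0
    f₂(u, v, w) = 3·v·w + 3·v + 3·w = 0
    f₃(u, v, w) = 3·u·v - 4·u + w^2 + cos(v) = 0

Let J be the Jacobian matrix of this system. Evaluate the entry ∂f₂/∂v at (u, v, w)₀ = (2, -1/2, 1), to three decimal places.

∂f₂/∂v = 3·w + 3.
At (2, -1/2, 1) this is 6.000.

6.000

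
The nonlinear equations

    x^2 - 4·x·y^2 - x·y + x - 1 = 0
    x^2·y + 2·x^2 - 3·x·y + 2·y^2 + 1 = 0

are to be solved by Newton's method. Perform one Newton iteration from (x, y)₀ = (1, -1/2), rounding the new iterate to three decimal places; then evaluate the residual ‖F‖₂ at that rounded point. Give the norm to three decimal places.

1.461

At (1, -1/2): F = (0.500, 4.500).
Jacobian J = [[2·x - 4·y^2 - y + 1, -8·x·y - x], [2·x·y + 4·x - 3·y, x^2 - 3·x + 4·y]].
At the point, J = [[2.500, 3.000], [4.500, -4.000]] (det J = -23.500).
Solving J·Δ = −F gives Δ = (-0.660, 0.383).
Then the next iterate is (x, y)₁ = (0.340, -0.117).
Re-evaluating at (0.340, -0.117): F = (-0.52324, 1.36439), so ‖F‖₂ = 1.461.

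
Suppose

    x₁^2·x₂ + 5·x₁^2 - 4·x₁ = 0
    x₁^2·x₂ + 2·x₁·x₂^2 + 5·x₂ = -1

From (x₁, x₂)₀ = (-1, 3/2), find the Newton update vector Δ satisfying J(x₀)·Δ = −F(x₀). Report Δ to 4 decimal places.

(-3.6667, -72.8333)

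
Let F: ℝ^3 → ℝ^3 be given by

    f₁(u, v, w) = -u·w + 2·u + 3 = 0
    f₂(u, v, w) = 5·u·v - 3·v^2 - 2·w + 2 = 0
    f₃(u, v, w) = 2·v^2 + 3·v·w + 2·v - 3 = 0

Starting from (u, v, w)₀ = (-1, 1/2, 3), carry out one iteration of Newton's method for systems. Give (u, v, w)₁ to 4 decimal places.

(-0.2297, 0.6419, -0.2297)

At (-1, 1/2, 3): F = (4.0000, -7.2500, 3.0000).
Jacobian J = [[-w + 2, 0, -u], [5·v, 5·u - 6·v, -2], [0, 4·v + 3·w + 2, 3·v]].
At the point, J = [[-1.0000, 0.0000, 1.0000], [2.5000, -8.0000, -2.0000], [0.0000, 13.0000, 1.5000]] (det J = 18.5000).
Solving J·Δ = −F gives Δ = (0.7703, 0.1419, -3.2297).
Then the next iterate is (u, v, w)₁ = (-0.2297, 0.6419, -0.2297).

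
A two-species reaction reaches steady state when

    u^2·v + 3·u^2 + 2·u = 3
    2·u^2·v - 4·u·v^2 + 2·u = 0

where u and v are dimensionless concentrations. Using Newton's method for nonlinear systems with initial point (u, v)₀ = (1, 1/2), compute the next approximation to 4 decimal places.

(0.6667, 1.0000)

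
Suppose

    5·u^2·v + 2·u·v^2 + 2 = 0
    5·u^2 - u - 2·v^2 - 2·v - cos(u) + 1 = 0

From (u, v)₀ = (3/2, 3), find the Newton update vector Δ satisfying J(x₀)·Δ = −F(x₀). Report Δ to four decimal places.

At (3/2, 3): F = (62.7500, -13.320737).
Jacobian J = [[10·u·v + 2·v^2, 5·u^2 + 4·u·v], [10·u + sin(u) - 1, -4·v - 2]].
At the point, J = [[63.0000, 29.2500], [14.997495, -14.0000]] (det J = -1320.676728).
Solving J·Δ = −F gives Δ = (-0.3702, -1.3480).

(-0.3702, -1.3480)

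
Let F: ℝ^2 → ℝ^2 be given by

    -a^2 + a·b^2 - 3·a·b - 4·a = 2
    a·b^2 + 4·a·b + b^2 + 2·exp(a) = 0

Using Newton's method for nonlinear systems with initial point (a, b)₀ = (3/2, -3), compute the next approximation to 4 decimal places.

(3.1765, -0.3932)

At (3/2, -3): F = (16.7500, 13.463378).
Jacobian J = [[-2·a + b^2 - 3·b - 4, 2·a·b - 3·a], [b^2 + 4·b + 2·exp(a), 2·a·b + 4·a + 2·b]].
At the point, J = [[11.0000, -13.5000], [5.963378, -9.0000]] (det J = -18.494395).
Solving J·Δ = −F gives Δ = (1.6765, 2.6068).
Then the next iterate is (a, b)₁ = (3.1765, -0.3932).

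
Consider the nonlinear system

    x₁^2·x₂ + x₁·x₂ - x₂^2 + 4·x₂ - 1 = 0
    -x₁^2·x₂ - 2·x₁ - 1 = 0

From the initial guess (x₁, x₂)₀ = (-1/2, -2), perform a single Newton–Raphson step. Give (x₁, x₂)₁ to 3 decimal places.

(-0.476, -0.387)

At (-1/2, -2): F = (-12.500, 0.500).
Jacobian J = [[2·x₁·x₂ + x₂, x₁^2 + x₁ - 2·x₂ + 4], [-2·x₁·x₂ - 2, -x₁^2]].
At the point, J = [[0.000, 7.750], [-4.000, -0.250]] (det J = 31.000).
Solving J·Δ = −F gives Δ = (0.024, 1.613).
Then the next iterate is (x₁, x₂)₁ = (-0.476, -0.387).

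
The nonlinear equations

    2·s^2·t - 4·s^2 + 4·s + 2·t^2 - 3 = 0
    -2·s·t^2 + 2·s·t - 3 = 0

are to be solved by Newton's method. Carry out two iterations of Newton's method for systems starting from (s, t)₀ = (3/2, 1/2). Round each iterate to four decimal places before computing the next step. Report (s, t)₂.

At (3/2, 1/2): F = (-3.2500, -2.2500).
Jacobian J = [[4·s·t - 8·s + 4, 2·s^2 + 4·t], [-2·t^2 + 2·t, -4·s·t + 2·s]].
At the point, J = [[-5.0000, 6.5000], [0.5000, 0.0000]] (det J = -3.2500).
Solving J·Δ = −F gives Δ = (4.5000, 3.9615).
Then the next iterate is (s, t)₁ = (6.0000, 4.4615).
Round to (6.0000, 4.4615) and repeat: F = (238.037965, -188.321787), J = [[63.0760, 89.8460], [-30.886964, -95.0760]].
Δ = (-1.7728, -1.4048), so (s, t)₂ = (4.2272, 3.0567).

(4.2272, 3.0567)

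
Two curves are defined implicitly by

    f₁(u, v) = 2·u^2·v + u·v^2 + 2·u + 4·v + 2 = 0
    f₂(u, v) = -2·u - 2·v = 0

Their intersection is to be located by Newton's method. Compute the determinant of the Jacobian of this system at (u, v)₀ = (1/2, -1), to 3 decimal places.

5.000

J = [[4·u·v + v^2 + 2, 2·u^2 + 2·u·v + 4], [-2, -2]].
At the point, J = [[1.000, 3.500], [-2.000, -2.000]].
det J = 5.000.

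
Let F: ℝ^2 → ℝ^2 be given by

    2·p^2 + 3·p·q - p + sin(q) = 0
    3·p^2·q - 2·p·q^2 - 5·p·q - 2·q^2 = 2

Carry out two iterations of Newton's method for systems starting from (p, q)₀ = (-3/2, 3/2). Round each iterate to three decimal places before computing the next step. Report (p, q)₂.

At (-3/2, 3/2): F = (0.24749, 21.625).
Jacobian J = [[4·p + 3·q - 1, 3·p + cos(q)], [6·p·q - 2·q^2 - 5·q, 3·p^2 - 4·p·q - 5·p - 4·q]].
At the point, J = [[-2.500, -4.42926], [-25.500, 17.250]] (det J = -156.07120).
Solving J·Δ = −F gives Δ = (0.641, -0.306).
Then the next iterate is (p, q)₁ = (-0.859, 1.194).
Round to (-0.859, 1.194) and repeat: F = (0.18767, 5.36929), J = [[-0.854, -2.20906], [-14.97515, 5.83523]].
Δ = (0.340, -0.047), so (p, q)₂ = (-0.519, 1.147).

(-0.519, 1.147)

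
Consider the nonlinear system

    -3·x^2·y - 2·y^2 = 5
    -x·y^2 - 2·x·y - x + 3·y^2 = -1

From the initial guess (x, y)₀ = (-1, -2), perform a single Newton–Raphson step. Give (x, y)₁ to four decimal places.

(-1.1618, -0.9884)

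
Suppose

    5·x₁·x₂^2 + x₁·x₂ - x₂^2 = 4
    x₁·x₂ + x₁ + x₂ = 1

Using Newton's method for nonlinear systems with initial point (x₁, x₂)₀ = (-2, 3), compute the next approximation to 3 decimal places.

(-0.665, 2.339)

At (-2, 3): F = (-109.000, -6.000).
Jacobian J = [[5·x₂^2 + x₂, 10·x₁·x₂ + x₁ - 2·x₂], [x₂ + 1, x₁ + 1]].
At the point, J = [[48.000, -68.000], [4.000, -1.000]] (det J = 224.000).
Solving J·Δ = −F gives Δ = (1.335, -0.661).
Then the next iterate is (x₁, x₂)₁ = (-0.665, 2.339).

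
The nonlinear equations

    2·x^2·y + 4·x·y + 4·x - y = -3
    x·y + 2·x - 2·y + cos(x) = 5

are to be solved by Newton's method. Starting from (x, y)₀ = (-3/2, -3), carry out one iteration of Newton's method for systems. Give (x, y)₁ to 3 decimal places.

(-1.766, -2.265)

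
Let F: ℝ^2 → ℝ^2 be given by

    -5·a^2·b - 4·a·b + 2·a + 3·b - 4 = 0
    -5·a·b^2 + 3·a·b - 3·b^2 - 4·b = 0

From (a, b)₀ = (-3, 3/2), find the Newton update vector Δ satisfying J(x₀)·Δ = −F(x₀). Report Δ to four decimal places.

(1.4045, 0.0861)

At (-3, 3/2): F = (-55.0000, 7.5000).
Jacobian J = [[-10·a·b - 4·b + 2, -5·a^2 - 4·a + 3], [-5·b^2 + 3·b, -10·a·b + 3·a - 6·b - 4]].
At the point, J = [[41.0000, -30.0000], [-6.7500, 23.0000]] (det J = 740.5000).
Solving J·Δ = −F gives Δ = (1.4045, 0.0861).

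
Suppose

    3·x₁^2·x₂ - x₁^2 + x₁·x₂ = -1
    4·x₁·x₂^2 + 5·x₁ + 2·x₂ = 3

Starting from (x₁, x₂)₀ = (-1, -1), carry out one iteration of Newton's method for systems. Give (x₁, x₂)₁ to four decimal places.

(-1.1538, 0.5385)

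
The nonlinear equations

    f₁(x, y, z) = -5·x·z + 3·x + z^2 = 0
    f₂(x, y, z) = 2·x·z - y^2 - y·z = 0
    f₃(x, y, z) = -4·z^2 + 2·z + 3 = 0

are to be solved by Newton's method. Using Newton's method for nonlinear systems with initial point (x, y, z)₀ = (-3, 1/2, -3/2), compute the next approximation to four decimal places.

At (-3, 1/2, -3/2): F = (-29.2500, 9.5000, -9.0000).
Jacobian J = [[-5·z + 3, 0, -5·x + 2·z], [2·z, -2·y - z, 2·x - y], [0, 0, -8·z + 2]].
At the point, J = [[10.5000, 0.0000, 12.0000], [-3.0000, 0.5000, -6.5000], [0.0000, 0.0000, 14.0000]] (det J = 73.5000).
Solving J·Δ = −F gives Δ = (2.0510, 1.6633, 0.6429).
Then the next iterate is (x, y, z)₁ = (-0.9490, 2.1633, -0.8571).

(-0.9490, 2.1633, -0.8571)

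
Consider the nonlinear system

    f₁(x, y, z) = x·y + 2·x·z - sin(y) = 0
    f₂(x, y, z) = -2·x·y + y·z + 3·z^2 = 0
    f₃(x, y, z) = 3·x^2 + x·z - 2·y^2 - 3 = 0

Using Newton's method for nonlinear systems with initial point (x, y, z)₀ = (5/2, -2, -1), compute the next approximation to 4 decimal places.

(-0.3417, 3.4528, -4.6355)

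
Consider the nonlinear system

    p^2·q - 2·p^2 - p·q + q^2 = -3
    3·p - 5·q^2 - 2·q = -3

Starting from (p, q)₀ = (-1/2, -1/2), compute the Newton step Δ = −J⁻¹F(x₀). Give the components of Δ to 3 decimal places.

(-0.763, 0.346)

At (-1/2, -1/2): F = (2.375, 1.250).
Jacobian J = [[2·p·q - 4·p - q, p^2 - p + 2·q], [3, -10·q - 2]].
At the point, J = [[3.000, -0.250], [3.000, 3.000]] (det J = 9.750).
Solving J·Δ = −F gives Δ = (-0.763, 0.346).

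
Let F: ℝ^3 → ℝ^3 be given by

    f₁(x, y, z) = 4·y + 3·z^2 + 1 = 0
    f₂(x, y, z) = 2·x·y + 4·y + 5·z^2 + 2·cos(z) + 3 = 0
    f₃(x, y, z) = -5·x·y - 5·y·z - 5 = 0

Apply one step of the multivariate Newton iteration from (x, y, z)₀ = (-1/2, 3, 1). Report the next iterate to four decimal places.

At (-1/2, 3, 1): F = (16.0000, 18.080605, -12.5000).
Jacobian J = [[0, 4, 6·z], [2·y, 2·x + 4, 10·z - 2·sin(z)], [-5·y, -5·x - 5·z, -5·y]].
At the point, J = [[0.0000, 4.0000, 6.0000], [6.0000, 3.0000, 8.317058], [-15.0000, -2.5000, -15.0000]] (det J = 40.976518).
Solving J·Δ = −F gives Δ = (-5.7461, -15.1589, 7.4393).
Then the next iterate is (x, y, z)₁ = (-6.2461, -12.1589, 8.4393).

(-6.2461, -12.1589, 8.4393)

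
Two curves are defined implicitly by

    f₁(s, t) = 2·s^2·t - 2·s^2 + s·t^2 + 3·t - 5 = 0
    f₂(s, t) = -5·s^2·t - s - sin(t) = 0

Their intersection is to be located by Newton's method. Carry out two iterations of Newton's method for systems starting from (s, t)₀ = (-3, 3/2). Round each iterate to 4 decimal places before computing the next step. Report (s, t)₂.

At (-3, 3/2): F = (1.7500, -65.497495).
Jacobian J = [[4·s·t - 4·s + t^2, 2·s^2 + 2·s·t + 3], [-10·s·t - 1, -5·s^2 - cos(t)]].
At the point, J = [[-3.7500, 12.0000], [44.0000, -45.070737]] (det J = -358.984735).
Solving J·Δ = −F gives Δ = (1.9697, 0.4697).
Then the next iterate is (s, t)₁ = (-1.0303, 1.9697).
Round to (-1.0303, 1.9697) and repeat: F = (-1.029465, -10.345548), J = [[-0.116610, 1.064272], [19.293819, -4.919182]].
Δ = (0.8053, 1.0555), so (s, t)₂ = (-0.2250, 3.0252).

(-0.2250, 3.0252)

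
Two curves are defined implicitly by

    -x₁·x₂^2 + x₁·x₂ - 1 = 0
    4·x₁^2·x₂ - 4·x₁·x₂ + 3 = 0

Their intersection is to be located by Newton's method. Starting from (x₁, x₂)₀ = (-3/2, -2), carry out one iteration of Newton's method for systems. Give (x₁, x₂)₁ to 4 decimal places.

At (-3/2, -2): F = (8.0000, -27.0000).
Jacobian J = [[-x₂^2 + x₂, -2·x₁·x₂ + x₁], [8·x₁·x₂ - 4·x₂, 4·x₁^2 - 4·x₁]].
At the point, J = [[-6.0000, -7.5000], [32.0000, 15.0000]] (det J = 150.0000).
Solving J·Δ = −F gives Δ = (0.5500, 0.6267).
Then the next iterate is (x₁, x₂)₁ = (-0.9500, -1.3733).

(-0.9500, -1.3733)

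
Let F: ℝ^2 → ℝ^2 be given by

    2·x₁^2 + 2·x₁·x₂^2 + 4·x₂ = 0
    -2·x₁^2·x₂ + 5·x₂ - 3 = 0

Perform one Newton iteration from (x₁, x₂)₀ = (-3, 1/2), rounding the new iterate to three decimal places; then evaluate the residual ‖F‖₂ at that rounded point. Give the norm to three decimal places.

At (-3, 1/2): F = (18.500, -9.500).
Jacobian J = [[4·x₁ + 2·x₂^2, 4·x₁·x₂ + 4], [-4·x₁·x₂, -2·x₁^2 + 5]].
At the point, J = [[-11.500, -2.000], [6.000, -13.000]] (det J = 161.500).
Solving J·Δ = −F gives Δ = (1.607, 0.011).
Then the next iterate is (x₁, x₂)₁ = (-1.393, 0.511).
Re-evaluating at (-1.393, 0.511): F = (5.19741, -2.42814), so ‖F‖₂ = 5.737.

5.737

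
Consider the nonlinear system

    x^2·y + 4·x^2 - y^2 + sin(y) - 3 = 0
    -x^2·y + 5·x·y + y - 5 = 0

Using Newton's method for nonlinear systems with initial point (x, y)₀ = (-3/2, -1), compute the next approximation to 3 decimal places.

(-1.204, -0.842)

At (-3/2, -1): F = (1.90853, 3.750).
Jacobian J = [[2·x·y + 8·x, x^2 - 2·y + cos(y)], [-2·x·y + 5·y, -x^2 + 5·x + 1]].
At the point, J = [[-9.000, 4.79030], [-8.000, -8.750]] (det J = 117.07242).
Solving J·Δ = −F gives Δ = (0.296, 0.158).
Then the next iterate is (x, y)₁ = (-1.204, -0.842).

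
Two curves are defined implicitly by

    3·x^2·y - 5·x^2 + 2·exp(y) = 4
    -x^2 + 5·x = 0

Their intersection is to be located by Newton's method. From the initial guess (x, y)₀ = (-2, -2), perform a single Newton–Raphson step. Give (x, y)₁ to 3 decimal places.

At (-2, -2): F = (-47.72933, -14.000).
Jacobian J = [[6·x·y - 10·x, 3·x^2 + 2·exp(y)], [-2·x + 5, 0]].
At the point, J = [[44.000, 12.27067], [9.000, 0.000]] (det J = -110.43604).
Solving J·Δ = −F gives Δ = (1.556, -1.688).
Then the next iterate is (x, y)₁ = (-0.444, -3.688).

(-0.444, -3.688)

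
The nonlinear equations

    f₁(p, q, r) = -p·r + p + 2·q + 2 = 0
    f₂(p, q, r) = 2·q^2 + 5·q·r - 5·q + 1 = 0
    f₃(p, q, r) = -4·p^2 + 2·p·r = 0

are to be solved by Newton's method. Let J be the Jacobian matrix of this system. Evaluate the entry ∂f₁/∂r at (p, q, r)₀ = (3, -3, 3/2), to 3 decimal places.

-3.000

∂f₁/∂r = -p.
At (3, -3, 3/2) this is -3.000.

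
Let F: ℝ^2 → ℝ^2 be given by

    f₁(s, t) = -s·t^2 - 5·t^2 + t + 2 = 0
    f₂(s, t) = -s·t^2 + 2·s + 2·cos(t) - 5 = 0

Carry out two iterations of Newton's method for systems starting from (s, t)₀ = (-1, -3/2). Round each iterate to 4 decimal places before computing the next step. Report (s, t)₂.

(-8.9006, -2.3081)

At (-1, -3/2): F = (-8.5000, -4.608526).
Jacobian J = [[-t^2, -2·s·t - 10·t + 1], [-t^2 + 2, -2·s·t - 2·sin(t)]].
At the point, J = [[-2.2500, 13.0000], [-0.2500, -1.005010]] (det J = 5.511273).
Solving J·Δ = −F gives Δ = (-12.4206, -1.4959).
Then the next iterate is (s, t)₁ = (-13.4206, -2.9959).
Round to (-13.4206, -2.9959) and repeat: F = (74.582495, 86.635468), J = [[-8.975417, -49.454551], [-6.975417, -80.123196]].
Δ = (4.5200, 0.6878), so (s, t)₂ = (-8.9006, -2.3081).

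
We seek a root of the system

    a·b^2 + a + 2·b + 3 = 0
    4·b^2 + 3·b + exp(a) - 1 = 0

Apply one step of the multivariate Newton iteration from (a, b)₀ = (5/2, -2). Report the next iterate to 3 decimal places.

(1.885, -0.947)

At (5/2, -2): F = (11.500, 21.18249).
Jacobian J = [[b^2 + 1, 2·a·b + 2], [exp(a), 8·b + 3]].
At the point, J = [[5.000, -8.000], [12.18249, -13.000]] (det J = 32.45995).
Solving J·Δ = −F gives Δ = (-0.615, 1.053).
Then the next iterate is (a, b)₁ = (1.885, -0.947).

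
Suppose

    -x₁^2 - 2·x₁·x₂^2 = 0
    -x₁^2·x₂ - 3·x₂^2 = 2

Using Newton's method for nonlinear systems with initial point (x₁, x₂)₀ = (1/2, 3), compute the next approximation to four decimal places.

(0.5295, 1.3650)

At (1/2, 3): F = (-9.2500, -29.7500).
Jacobian J = [[-2·x₁ - 2·x₂^2, -4·x₁·x₂], [-2·x₁·x₂, -x₁^2 - 6·x₂]].
At the point, J = [[-19.0000, -6.0000], [-3.0000, -18.2500]] (det J = 328.7500).
Solving J·Δ = −F gives Δ = (0.0295, -1.6350).
Then the next iterate is (x₁, x₂)₁ = (0.5295, 1.3650).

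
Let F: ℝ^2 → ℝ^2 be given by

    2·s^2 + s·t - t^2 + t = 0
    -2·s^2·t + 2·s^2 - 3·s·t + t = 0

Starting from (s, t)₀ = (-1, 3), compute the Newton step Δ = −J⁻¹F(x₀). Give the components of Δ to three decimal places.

At (-1, 3): F = (-7.000, 8.000).
Jacobian J = [[4·s + t, s - 2·t + 1], [-4·s·t + 4·s - 3·t, -2·s^2 - 3·s + 1]].
At the point, J = [[-1.000, -6.000], [-1.000, 2.000]] (det J = -8.000).
Solving J·Δ = −F gives Δ = (4.250, -1.875).

(4.250, -1.875)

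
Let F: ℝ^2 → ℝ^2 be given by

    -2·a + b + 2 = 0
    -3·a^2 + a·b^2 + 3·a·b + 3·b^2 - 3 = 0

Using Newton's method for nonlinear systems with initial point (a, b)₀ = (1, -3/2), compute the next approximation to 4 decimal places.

At (1, -3/2): F = (-1.5000, -1.5000).
Jacobian J = [[-2, 1], [-6·a + b^2 + 3·b, 2·a·b + 3·a + 6·b]].
At the point, J = [[-2.0000, 1.0000], [-8.2500, -9.0000]] (det J = 26.2500).
Solving J·Δ = −F gives Δ = (-0.5714, 0.3571).
Then the next iterate is (a, b)₁ = (0.4286, -1.1429).

(0.4286, -1.1429)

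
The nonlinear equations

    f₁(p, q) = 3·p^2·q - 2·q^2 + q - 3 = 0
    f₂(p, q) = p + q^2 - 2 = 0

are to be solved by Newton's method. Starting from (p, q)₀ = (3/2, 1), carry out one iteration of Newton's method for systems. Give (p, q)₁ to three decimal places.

At (3/2, 1): F = (2.750, 0.500).
Jacobian J = [[6·p·q, 3·p^2 - 4·q + 1], [1, 2·q]].
At the point, J = [[9.000, 3.750], [1.000, 2.000]] (det J = 14.250).
Solving J·Δ = −F gives Δ = (-0.254, -0.123).
Then the next iterate is (p, q)₁ = (1.246, 0.877).

(1.246, 0.877)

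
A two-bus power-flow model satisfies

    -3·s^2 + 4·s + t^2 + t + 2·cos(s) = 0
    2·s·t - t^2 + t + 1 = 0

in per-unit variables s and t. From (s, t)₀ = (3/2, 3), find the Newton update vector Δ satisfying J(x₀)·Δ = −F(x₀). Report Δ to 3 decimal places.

(-1.813, -3.439)

At (3/2, 3): F = (11.39147, 4.000).
Jacobian J = [[-6·s - 2·sin(s) + 4, 2·t + 1], [2·t, 2·s - 2·t + 1]].
At the point, J = [[-6.99499, 7.000], [6.000, -2.000]] (det J = -28.01002).
Solving J·Δ = −F gives Δ = (-1.813, -3.439).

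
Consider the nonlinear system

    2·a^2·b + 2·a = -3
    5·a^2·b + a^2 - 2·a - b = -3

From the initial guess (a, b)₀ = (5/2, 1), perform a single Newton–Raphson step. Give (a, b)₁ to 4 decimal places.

(-12.0288, 13.3077)

At (5/2, 1): F = (20.5000, 34.5000).
Jacobian J = [[4·a·b + 2, 2·a^2], [10·a·b + 2·a - 2, 5·a^2 - 1]].
At the point, J = [[12.0000, 12.5000], [28.0000, 30.2500]] (det J = 13.0000).
Solving J·Δ = −F gives Δ = (-14.5288, 12.3077).
Then the next iterate is (a, b)₁ = (-12.0288, 13.3077).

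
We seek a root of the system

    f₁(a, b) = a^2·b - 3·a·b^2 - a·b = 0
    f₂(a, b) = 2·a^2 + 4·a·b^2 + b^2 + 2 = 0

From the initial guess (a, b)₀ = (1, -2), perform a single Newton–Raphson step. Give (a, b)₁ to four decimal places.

At (1, -2): F = (-12.0000, 24.0000).
Jacobian J = [[2·a·b - 3·b^2 - b, a^2 - 6·a·b - a], [4·a + 4·b^2, 8·a·b + 2·b]].
At the point, J = [[-14.0000, 12.0000], [20.0000, -20.0000]] (det J = 40.0000).
Solving J·Δ = −F gives Δ = (1.2000, 2.4000).
Then the next iterate is (a, b)₁ = (2.2000, 0.4000).

(2.2000, 0.4000)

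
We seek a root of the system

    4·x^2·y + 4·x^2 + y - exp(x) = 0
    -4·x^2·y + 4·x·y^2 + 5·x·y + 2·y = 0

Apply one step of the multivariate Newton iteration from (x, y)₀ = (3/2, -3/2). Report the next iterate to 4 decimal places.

(6.3338, 4.6148)

At (3/2, -3/2): F = (-10.481689, 12.7500).
Jacobian J = [[8·x·y + 8·x - exp(x), 4·x^2 + 1], [-8·x·y + 4·y^2 + 5·y, -4·x^2 + 8·x·y + 5·x + 2]].
At the point, J = [[-10.481689, 10.0000], [19.5000, -17.5000]] (det J = -11.570441).
Solving J·Δ = −F gives Δ = (4.8338, 6.1148).
Then the next iterate is (x, y)₁ = (6.3338, 4.6148).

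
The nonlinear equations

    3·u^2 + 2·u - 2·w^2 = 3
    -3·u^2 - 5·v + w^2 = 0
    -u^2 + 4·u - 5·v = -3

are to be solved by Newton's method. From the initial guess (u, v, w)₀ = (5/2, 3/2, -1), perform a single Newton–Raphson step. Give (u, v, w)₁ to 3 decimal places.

(-0.250, 1.900, 6.000)

At (5/2, 3/2, -1): F = (18.750, -25.250, -0.750).
Jacobian J = [[6·u + 2, 0, -4·w], [-6·u, -5, 2·w], [-2·u + 4, -5, 0]].
At the point, J = [[17.000, 0.000, 4.000], [-15.000, -5.000, -2.000], [-1.000, -5.000, 0.000]] (det J = 110.000).
Solving J·Δ = −F gives Δ = (-2.750, 0.400, 7.000).
Then the next iterate is (u, v, w)₁ = (-0.250, 1.900, 6.000).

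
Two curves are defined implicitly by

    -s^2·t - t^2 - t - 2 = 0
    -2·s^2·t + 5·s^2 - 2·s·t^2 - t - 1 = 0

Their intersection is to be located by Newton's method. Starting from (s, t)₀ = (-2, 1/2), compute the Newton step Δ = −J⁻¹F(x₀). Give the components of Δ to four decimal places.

(1.0711, -0.4346)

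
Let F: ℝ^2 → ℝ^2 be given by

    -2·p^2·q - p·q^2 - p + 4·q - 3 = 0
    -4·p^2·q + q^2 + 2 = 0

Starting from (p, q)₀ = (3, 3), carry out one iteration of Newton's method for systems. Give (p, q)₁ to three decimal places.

At (3, 3): F = (-75.000, -97.000).
Jacobian J = [[-4·p·q - q^2 - 1, -2·p^2 - 2·p·q + 4], [-8·p·q, -4·p^2 + 2·q]].
At the point, J = [[-46.000, -32.000], [-72.000, -30.000]] (det J = -924.000).
Solving J·Δ = −F gives Δ = (-0.924, -1.015).
Then the next iterate is (p, q)₁ = (2.076, 1.985).

(2.076, 1.985)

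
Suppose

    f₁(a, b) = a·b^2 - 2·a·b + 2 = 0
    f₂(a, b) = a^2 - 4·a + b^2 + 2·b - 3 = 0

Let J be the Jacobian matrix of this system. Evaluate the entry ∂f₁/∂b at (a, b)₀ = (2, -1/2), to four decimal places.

∂f₁/∂b = 2·a·b - 2·a.
At (2, -1/2) this is -6.0000.

-6.0000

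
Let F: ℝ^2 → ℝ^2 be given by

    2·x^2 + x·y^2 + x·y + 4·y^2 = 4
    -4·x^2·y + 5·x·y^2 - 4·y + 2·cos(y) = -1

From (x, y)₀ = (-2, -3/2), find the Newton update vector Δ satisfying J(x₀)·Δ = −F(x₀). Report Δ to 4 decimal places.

At (-2, -3/2): F = (11.5000, 8.641474).
Jacobian J = [[4·x + y^2 + y, 2·x·y + x + 8·y], [-8·x·y + 5·y^2, -4·x^2 + 10·x·y - 2·sin(y) - 4]].
At the point, J = [[-7.2500, -8.0000], [-12.7500, 11.994990]] (det J = -188.963677).
Solving J·Δ = −F gives Δ = (1.0958, 0.4444).

(1.0958, 0.4444)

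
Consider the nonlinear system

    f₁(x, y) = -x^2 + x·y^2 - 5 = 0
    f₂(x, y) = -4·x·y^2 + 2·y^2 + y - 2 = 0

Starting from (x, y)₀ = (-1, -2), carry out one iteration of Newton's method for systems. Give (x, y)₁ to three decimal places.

At (-1, -2): F = (-10.000, 20.000).
Jacobian J = [[-2·x + y^2, 2·x·y], [-4·y^2, -8·x·y + 4·y + 1]].
At the point, J = [[6.000, 4.000], [-16.000, -23.000]] (det J = -74.000).
Solving J·Δ = −F gives Δ = (2.027, -0.541).
Then the next iterate is (x, y)₁ = (1.027, -2.541).

(1.027, -2.541)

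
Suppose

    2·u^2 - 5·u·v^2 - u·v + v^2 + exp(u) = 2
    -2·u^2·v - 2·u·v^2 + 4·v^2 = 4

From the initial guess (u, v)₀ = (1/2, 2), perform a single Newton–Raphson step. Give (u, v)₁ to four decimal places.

(0.3848, 1.2711)

At (1/2, 2): F = (-6.851279, 7.0000).
Jacobian J = [[4·u - 5·v^2 - v + exp(u), -10·u·v - u + 2·v], [-4·u·v - 2·v^2, -2·u^2 - 4·u·v + 8·v]].
At the point, J = [[-18.351279, -6.5000], [-12.0000, 11.5000]] (det J = -289.039705).
Solving J·Δ = −F gives Δ = (-0.1152, -0.7289).
Then the next iterate is (u, v)₁ = (0.3848, 1.2711).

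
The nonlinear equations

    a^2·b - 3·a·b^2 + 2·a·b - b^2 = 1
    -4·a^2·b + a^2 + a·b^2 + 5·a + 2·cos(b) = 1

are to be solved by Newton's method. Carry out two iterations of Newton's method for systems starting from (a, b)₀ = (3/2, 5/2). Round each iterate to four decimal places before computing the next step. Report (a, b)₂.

At (3/2, 5/2): F = (-22.2500, -5.977287).
Jacobian J = [[2·a·b - 3·b^2 + 2·b, a^2 - 6·a·b + 2·a - 2·b], [-8·a·b + 2·a + b^2 + 5, -4·a^2 + 2·a·b - 2·sin(b)]].
At the point, J = [[-6.2500, -22.2500], [-15.7500, -2.696944]] (det J = -333.581598).
Solving J·Δ = −F gives Δ = (-0.2188, -0.9385).
Then the next iterate is (a, b)₁ = (1.2812, 1.5615).
Round to (1.2812, 1.5615) and repeat: F = (-6.245716, -0.062650), J = [[-0.190659, -10.922689], [-6.004068, -4.564620]].
Δ = (0.4300, -0.5793), so (a, b)₂ = (1.7112, 0.9822).

(1.7112, 0.9822)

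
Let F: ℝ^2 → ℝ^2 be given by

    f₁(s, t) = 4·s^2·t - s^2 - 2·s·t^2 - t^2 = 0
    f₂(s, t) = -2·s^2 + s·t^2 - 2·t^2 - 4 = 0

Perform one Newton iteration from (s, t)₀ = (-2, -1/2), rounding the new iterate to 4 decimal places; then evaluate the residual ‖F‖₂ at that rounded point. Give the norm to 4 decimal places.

At (-2, -1/2): F = (-11.2500, -13.0000).
Jacobian J = [[8·s·t - 2·s - 2·t^2, 4·s^2 - 4·s·t - 2·t], [-4·s + t^2, 2·s·t - 4·t]].
At the point, J = [[11.5000, 13.0000], [8.2500, 4.0000]] (det J = -61.2500).
Solving J·Δ = −F gives Δ = (2.0245, -0.9255).
Then the next iterate is (s, t)₁ = (0.0245, -1.4255).
Re-evaluating at (0.0245, -1.4255): F = (-2.135644, -8.015516), so ‖F‖₂ = 8.2951.

8.2951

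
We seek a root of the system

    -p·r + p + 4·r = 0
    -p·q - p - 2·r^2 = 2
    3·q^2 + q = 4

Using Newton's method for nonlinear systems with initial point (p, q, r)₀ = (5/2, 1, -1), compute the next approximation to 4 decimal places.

(0.9091, 1.0000, 0.4545)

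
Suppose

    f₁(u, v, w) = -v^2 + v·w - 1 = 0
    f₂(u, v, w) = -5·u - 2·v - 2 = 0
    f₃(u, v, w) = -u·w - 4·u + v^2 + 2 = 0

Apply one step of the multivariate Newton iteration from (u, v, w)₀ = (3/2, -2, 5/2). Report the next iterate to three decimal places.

At (3/2, -2, 5/2): F = (-10.000, -5.500, -3.750).
Jacobian J = [[0, -2·v + w, v], [-5, -2, 0], [-w - 4, 2·v, -u]].
At the point, J = [[0.000, 6.500, -2.000], [-5.000, -2.000, 0.000], [-6.500, -4.000, -1.500]] (det J = -62.750).
Solving J·Δ = −F gives Δ = (-1.795, 1.737, 0.645).
Then the next iterate is (u, v, w)₁ = (-0.295, -0.263, 3.145).

(-0.295, -0.263, 3.145)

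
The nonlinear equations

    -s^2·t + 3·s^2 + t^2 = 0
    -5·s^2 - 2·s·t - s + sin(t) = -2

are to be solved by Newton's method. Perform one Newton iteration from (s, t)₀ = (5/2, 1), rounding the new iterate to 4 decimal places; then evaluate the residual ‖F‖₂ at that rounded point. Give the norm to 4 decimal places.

9.0725

At (5/2, 1): F = (13.5000, -35.908529).
Jacobian J = [[-2·s·t + 6·s, -s^2 + 2·t], [-10·s - 2·t - 1, -2·s + cos(t)]].
At the point, J = [[10.0000, -4.2500], [-28.0000, -4.459698]] (det J = -163.596977).
Solving J·Δ = −F gives Δ = (-1.3009, 0.1156).
Then the next iterate is (s, t)₁ = (1.1991, 1.1156).
Re-evaluating at (1.1991, 1.1156): F = (3.954031, -8.165561), so ‖F‖₂ = 9.0725.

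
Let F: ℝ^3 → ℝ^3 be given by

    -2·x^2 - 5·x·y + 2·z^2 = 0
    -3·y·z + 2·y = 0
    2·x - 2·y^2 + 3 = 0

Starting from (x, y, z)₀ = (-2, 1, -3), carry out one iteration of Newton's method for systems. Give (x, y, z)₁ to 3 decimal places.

At (-2, 1, -3): F = (20.000, 11.000, -3.000).
Jacobian J = [[-4·x - 5·y, -5·x, 4·z], [0, -3·z + 2, -3·y], [2, -4·y, 0]].
At the point, J = [[3.000, 10.000, -12.000], [0.000, 11.000, -3.000], [2.000, -4.000, 0.000]] (det J = 168.000).
Solving J·Δ = −F gives Δ = (0.107, -0.696, 1.113).
Then the next iterate is (x, y, z)₁ = (-1.893, 0.304, -1.887).

(-1.893, 0.304, -1.887)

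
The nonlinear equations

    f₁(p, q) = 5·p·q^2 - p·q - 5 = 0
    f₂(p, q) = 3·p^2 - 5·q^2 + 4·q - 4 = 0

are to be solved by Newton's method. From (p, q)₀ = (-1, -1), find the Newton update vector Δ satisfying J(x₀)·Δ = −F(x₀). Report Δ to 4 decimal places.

At (-1, -1): F = (-11.0000, -10.0000).
Jacobian J = [[5·q^2 - q, 10·p·q - p], [6·p, -10·q + 4]].
At the point, J = [[6.0000, 11.0000], [-6.0000, 14.0000]] (det J = 150.0000).
Solving J·Δ = −F gives Δ = (0.2933, 0.8400).

(0.2933, 0.8400)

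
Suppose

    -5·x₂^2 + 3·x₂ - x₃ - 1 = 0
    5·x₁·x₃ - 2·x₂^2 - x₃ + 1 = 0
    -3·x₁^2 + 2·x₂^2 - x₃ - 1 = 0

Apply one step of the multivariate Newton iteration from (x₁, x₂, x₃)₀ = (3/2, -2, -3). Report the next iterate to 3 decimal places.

(0.775, -0.910, -1.938)

At (3/2, -2, -3): F = (-24.000, -26.500, 3.250).
Jacobian J = [[0, -10·x₂ + 3, -1], [5·x₃, -4·x₂, 5·x₁ - 1], [-6·x₁, 4·x₂, -1]].
At the point, J = [[0.000, 23.000, -1.000], [-15.000, 8.000, 6.500], [-9.000, -8.000, -1.000]] (det J = -1882.500).
Solving J·Δ = −F gives Δ = (-0.725, 1.090, 1.062).
Then the next iterate is (x₁, x₂, x₃)₁ = (0.775, -0.910, -1.938).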